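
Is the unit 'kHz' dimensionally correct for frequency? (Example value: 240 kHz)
Yes

frequency has SI base units: 1 / s
kHz reduces to the same SI base units, so it is a valid unit for frequency.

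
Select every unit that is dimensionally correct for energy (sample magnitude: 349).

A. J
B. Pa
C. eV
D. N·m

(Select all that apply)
A, C, D

energy has SI base units: kg * m^2 / s^2

Checking each option against kg * m^2 / s^2:
  A. J: ✓ matches
  B. Pa: ✗ does not match
  C. eV: ✓ matches
  D. N·m: ✓ matches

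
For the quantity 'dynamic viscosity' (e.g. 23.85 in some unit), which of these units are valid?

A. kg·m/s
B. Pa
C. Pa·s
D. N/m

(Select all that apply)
C

dynamic viscosity has SI base units: kg / (m * s)

Checking each option against kg / (m * s):
  A. kg·m/s: ✗ does not match
  B. Pa: ✗ does not match
  C. Pa·s: ✓ matches
  D. N/m: ✗ does not match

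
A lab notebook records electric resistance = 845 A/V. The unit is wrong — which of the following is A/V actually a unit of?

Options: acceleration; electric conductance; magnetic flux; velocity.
electric conductance

electric resistance should have units dimensionally equivalent to kg * m^2 / (A^2 * s^3) (e.g. Ω).
The given unit 'A/V' reduces to A^2 * s^3 / (kg * m^2). Of the listed options, that is the dimensionality of electric conductance.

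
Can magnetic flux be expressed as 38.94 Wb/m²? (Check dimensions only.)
No

magnetic flux has SI base units: kg * m^2 / (A * s^2)
Wb/m² does NOT reduce to kg * m^2 / (A * s^2); a valid unit for magnetic flux would be e.g. Wb.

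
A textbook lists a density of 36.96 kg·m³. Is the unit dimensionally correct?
No

density has SI base units: kg / m^3
kg·m³ does NOT reduce to kg / m^3; a valid unit for density would be e.g. kg/m³.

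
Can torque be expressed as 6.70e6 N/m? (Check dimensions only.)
No

torque has SI base units: kg * m^2 / s^2
N/m does NOT reduce to kg * m^2 / s^2; a valid unit for torque would be e.g. N·m.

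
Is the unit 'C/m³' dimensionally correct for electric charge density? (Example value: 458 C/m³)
Yes

electric charge density has SI base units: A * s / m^3
C/m³ reduces to the same SI base units, so it is a valid unit for electric charge density.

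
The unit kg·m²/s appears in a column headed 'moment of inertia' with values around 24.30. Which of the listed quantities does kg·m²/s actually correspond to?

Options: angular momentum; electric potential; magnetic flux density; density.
angular momentum

moment of inertia should have units dimensionally equivalent to kg * m^2 (e.g. kg·m²).
The given unit 'kg·m²/s' reduces to kg * m^2 / s. Of the listed options, that is the dimensionality of angular momentum.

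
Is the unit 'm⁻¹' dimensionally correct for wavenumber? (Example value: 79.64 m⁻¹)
Yes

wavenumber has SI base units: 1 / m
m⁻¹ reduces to the same SI base units, so it is a valid unit for wavenumber.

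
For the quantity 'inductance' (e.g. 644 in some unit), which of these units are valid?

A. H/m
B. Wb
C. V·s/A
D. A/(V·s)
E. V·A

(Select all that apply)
C

inductance has SI base units: kg * m^2 / (A^2 * s^2)

Checking each option against kg * m^2 / (A^2 * s^2):
  A. H/m: ✗ does not match
  B. Wb: ✗ does not match
  C. V·s/A: ✓ matches
  D. A/(V·s): ✗ does not match
  E. V·A: ✗ does not match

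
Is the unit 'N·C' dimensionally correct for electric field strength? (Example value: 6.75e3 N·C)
No

electric field strength has SI base units: kg * m / (A * s^3)
N·C does NOT reduce to kg * m / (A * s^3); a valid unit for electric field strength would be e.g. V/m.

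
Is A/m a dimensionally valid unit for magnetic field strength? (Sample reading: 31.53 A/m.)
Yes

magnetic field strength has SI base units: A / m
A/m reduces to the same SI base units, so it is a valid unit for magnetic field strength.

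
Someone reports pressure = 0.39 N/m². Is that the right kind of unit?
Yes

pressure has SI base units: kg / (m * s^2)
N/m² reduces to the same SI base units, so it is a valid unit for pressure.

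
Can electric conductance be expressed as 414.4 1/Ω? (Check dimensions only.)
Yes

electric conductance has SI base units: A^2 * s^3 / (kg * m^2)
1/Ω reduces to the same SI base units, so it is a valid unit for electric conductance.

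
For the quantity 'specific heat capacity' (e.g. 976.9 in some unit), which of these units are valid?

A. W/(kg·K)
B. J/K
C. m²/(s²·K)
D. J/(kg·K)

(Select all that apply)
C, D

specific heat capacity has SI base units: m^2 / (s^2 * K)

Checking each option against m^2 / (s^2 * K):
  A. W/(kg·K): ✗ does not match
  B. J/K: ✗ does not match
  C. m²/(s²·K): ✓ matches
  D. J/(kg·K): ✓ matches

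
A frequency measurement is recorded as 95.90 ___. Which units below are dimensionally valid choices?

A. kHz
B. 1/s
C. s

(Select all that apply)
A, B

frequency has SI base units: 1 / s

Checking each option against 1 / s:
  A. kHz: ✓ matches
  B. 1/s: ✓ matches
  C. s: ✗ does not match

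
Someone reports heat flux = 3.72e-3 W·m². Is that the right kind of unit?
No

heat flux has SI base units: kg / s^3
W·m² does NOT reduce to kg / s^3; a valid unit for heat flux would be e.g. W/m².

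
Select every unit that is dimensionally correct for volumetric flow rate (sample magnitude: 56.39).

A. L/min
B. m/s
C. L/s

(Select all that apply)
A, C

volumetric flow rate has SI base units: m^3 / s

Checking each option against m^3 / s:
  A. L/min: ✓ matches
  B. m/s: ✗ does not match
  C. L/s: ✓ matches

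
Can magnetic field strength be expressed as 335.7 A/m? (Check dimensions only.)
Yes

magnetic field strength has SI base units: A / m
A/m reduces to the same SI base units, so it is a valid unit for magnetic field strength.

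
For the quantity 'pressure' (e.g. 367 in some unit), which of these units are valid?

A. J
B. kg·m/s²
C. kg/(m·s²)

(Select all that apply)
C

pressure has SI base units: kg / (m * s^2)

Checking each option against kg / (m * s^2):
  A. J: ✗ does not match
  B. kg·m/s²: ✗ does not match
  C. kg/(m·s²): ✓ matches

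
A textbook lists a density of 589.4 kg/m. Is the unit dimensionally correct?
No

density has SI base units: kg / m^3
kg/m does NOT reduce to kg / m^3; a valid unit for density would be e.g. kg/m³.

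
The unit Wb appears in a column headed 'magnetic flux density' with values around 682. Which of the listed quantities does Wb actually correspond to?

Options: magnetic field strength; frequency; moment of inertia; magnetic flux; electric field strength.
magnetic flux

magnetic flux density should have units dimensionally equivalent to kg / (A * s^2) (e.g. T).
The given unit 'Wb' reduces to kg * m^2 / (A * s^2). Of the listed options, that is the dimensionality of magnetic flux.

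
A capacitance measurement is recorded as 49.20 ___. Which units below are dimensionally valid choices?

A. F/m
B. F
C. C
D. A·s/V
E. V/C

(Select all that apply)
B, D

capacitance has SI base units: A^2 * s^4 / (kg * m^2)

Checking each option against A^2 * s^4 / (kg * m^2):
  A. F/m: ✗ does not match
  B. F: ✓ matches
  C. C: ✗ does not match
  D. A·s/V: ✓ matches
  E. V/C: ✗ does not match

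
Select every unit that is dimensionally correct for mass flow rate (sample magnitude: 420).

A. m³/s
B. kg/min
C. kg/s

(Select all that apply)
B, C

mass flow rate has SI base units: kg / s

Checking each option against kg / s:
  A. m³/s: ✗ does not match
  B. kg/min: ✓ matches
  C. kg/s: ✓ matches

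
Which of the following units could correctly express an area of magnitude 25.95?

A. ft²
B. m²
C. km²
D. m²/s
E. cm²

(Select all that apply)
A, B, C, E

area has SI base units: m^2

Checking each option against m^2:
  A. ft²: ✓ matches
  B. m²: ✓ matches
  C. km²: ✓ matches
  D. m²/s: ✗ does not match
  E. cm²: ✓ matches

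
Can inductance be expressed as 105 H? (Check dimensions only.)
Yes

inductance has SI base units: kg * m^2 / (A^2 * s^2)
H reduces to the same SI base units, so it is a valid unit for inductance.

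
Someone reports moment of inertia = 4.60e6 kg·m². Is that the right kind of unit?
Yes

moment of inertia has SI base units: kg * m^2
kg·m² reduces to the same SI base units, so it is a valid unit for moment of inertia.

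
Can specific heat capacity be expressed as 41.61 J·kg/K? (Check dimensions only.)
No

specific heat capacity has SI base units: m^2 / (s^2 * K)
J·kg/K does NOT reduce to m^2 / (s^2 * K); a valid unit for specific heat capacity would be e.g. J/(kg·K).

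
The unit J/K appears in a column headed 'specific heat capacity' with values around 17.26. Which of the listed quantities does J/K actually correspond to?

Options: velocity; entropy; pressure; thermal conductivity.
entropy

specific heat capacity should have units dimensionally equivalent to m^2 / (s^2 * K) (e.g. J/(kg·K)).
The given unit 'J/K' reduces to kg * m^2 / (s^2 * K). Of the listed options, that is the dimensionality of entropy.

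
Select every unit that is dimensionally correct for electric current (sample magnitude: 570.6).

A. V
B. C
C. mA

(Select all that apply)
C

electric current has SI base units: A

Checking each option against A:
  A. V: ✗ does not match
  B. C: ✗ does not match
  C. mA: ✓ matches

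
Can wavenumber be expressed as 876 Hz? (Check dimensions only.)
No

wavenumber has SI base units: 1 / m
Hz does NOT reduce to 1 / m; a valid unit for wavenumber would be e.g. 1/m.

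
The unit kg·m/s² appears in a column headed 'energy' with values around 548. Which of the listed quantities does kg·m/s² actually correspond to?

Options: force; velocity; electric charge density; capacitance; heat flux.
force

energy should have units dimensionally equivalent to kg * m^2 / s^2 (e.g. J).
The given unit 'kg·m/s²' reduces to kg * m / s^2. Of the listed options, that is the dimensionality of force.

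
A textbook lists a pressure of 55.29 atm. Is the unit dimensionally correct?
Yes

pressure has SI base units: kg / (m * s^2)
atm reduces to the same SI base units, so it is a valid unit for pressure.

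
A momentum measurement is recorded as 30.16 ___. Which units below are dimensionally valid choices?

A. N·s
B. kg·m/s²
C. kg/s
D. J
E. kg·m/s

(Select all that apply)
A, E

momentum has SI base units: kg * m / s

Checking each option against kg * m / s:
  A. N·s: ✓ matches
  B. kg·m/s²: ✗ does not match
  C. kg/s: ✗ does not match
  D. J: ✗ does not match
  E. kg·m/s: ✓ matches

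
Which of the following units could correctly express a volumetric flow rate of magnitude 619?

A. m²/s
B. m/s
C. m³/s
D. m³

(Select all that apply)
C

volumetric flow rate has SI base units: m^3 / s

Checking each option against m^3 / s:
  A. m²/s: ✗ does not match
  B. m/s: ✗ does not match
  C. m³/s: ✓ matches
  D. m³: ✗ does not match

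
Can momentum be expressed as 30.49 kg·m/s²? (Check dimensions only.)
No

momentum has SI base units: kg * m / s
kg·m/s² does NOT reduce to kg * m / s; a valid unit for momentum would be e.g. kg·m/s.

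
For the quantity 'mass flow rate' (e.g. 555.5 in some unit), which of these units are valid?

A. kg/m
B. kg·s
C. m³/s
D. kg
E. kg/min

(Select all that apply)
E

mass flow rate has SI base units: kg / s

Checking each option against kg / s:
  A. kg/m: ✗ does not match
  B. kg·s: ✗ does not match
  C. m³/s: ✗ does not match
  D. kg: ✗ does not match
  E. kg/min: ✓ matches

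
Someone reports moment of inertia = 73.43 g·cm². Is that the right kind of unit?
Yes

moment of inertia has SI base units: kg * m^2
g·cm² reduces to the same SI base units, so it is a valid unit for moment of inertia.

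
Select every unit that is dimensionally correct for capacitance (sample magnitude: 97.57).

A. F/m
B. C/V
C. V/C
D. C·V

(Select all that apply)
B

capacitance has SI base units: A^2 * s^4 / (kg * m^2)

Checking each option against A^2 * s^4 / (kg * m^2):
  A. F/m: ✗ does not match
  B. C/V: ✓ matches
  C. V/C: ✗ does not match
  D. C·V: ✗ does not match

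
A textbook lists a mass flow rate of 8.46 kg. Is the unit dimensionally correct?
No

mass flow rate has SI base units: kg / s
kg does NOT reduce to kg / s; a valid unit for mass flow rate would be e.g. kg/s.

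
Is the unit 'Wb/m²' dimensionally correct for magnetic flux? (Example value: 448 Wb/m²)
No

magnetic flux has SI base units: kg * m^2 / (A * s^2)
Wb/m² does NOT reduce to kg * m^2 / (A * s^2); a valid unit for magnetic flux would be e.g. Wb.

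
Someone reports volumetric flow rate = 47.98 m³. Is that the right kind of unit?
No

volumetric flow rate has SI base units: m^3 / s
m³ does NOT reduce to m^3 / s; a valid unit for volumetric flow rate would be e.g. m³/s.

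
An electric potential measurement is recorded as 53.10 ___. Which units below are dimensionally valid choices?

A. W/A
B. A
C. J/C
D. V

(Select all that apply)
A, C, D

electric potential has SI base units: kg * m^2 / (A * s^3)

Checking each option against kg * m^2 / (A * s^3):
  A. W/A: ✓ matches
  B. A: ✗ does not match
  C. J/C: ✓ matches
  D. V: ✓ matches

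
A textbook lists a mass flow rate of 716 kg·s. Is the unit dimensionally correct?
No

mass flow rate has SI base units: kg / s
kg·s does NOT reduce to kg / s; a valid unit for mass flow rate would be e.g. kg/s.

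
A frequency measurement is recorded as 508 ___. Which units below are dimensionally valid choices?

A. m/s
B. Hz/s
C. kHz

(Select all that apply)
C

frequency has SI base units: 1 / s

Checking each option against 1 / s:
  A. m/s: ✗ does not match
  B. Hz/s: ✗ does not match
  C. kHz: ✓ matches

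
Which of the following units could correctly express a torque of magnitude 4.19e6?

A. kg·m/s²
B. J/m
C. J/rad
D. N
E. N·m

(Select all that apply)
C, E

torque has SI base units: kg * m^2 / s^2

Checking each option against kg * m^2 / s^2:
  A. kg·m/s²: ✗ does not match
  B. J/m: ✗ does not match
  C. J/rad: ✓ matches
  D. N: ✗ does not match
  E. N·m: ✓ matches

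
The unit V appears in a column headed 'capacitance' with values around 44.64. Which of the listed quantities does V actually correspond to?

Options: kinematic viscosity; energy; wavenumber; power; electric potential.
electric potential

capacitance should have units dimensionally equivalent to A^2 * s^4 / (kg * m^2) (e.g. F).
The given unit 'V' reduces to kg * m^2 / (A * s^3). Of the listed options, that is the dimensionality of electric potential.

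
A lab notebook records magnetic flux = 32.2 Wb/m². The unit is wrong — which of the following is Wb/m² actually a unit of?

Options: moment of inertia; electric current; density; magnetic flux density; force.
magnetic flux density

magnetic flux should have units dimensionally equivalent to kg * m^2 / (A * s^2) (e.g. Wb).
The given unit 'Wb/m²' reduces to kg / (A * s^2). Of the listed options, that is the dimensionality of magnetic flux density.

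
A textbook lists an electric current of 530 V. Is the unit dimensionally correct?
No

electric current has SI base units: A
V does NOT reduce to A; a valid unit for electric current would be e.g. A.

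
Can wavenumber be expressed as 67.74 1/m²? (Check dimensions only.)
No

wavenumber has SI base units: 1 / m
1/m² does NOT reduce to 1 / m; a valid unit for wavenumber would be e.g. 1/m.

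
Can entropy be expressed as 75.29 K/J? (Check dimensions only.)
No

entropy has SI base units: kg * m^2 / (s^2 * K)
K/J does NOT reduce to kg * m^2 / (s^2 * K); a valid unit for entropy would be e.g. J/K.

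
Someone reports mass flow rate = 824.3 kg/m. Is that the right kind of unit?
No

mass flow rate has SI base units: kg / s
kg/m does NOT reduce to kg / s; a valid unit for mass flow rate would be e.g. kg/s.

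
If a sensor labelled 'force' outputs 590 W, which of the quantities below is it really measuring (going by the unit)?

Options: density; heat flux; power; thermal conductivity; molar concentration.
power

force should have units dimensionally equivalent to kg * m / s^2 (e.g. N).
The given unit 'W' reduces to kg * m^2 / s^3. Of the listed options, that is the dimensionality of power.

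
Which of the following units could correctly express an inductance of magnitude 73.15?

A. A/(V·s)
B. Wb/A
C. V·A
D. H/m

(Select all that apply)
B

inductance has SI base units: kg * m^2 / (A^2 * s^2)

Checking each option against kg * m^2 / (A^2 * s^2):
  A. A/(V·s): ✗ does not match
  B. Wb/A: ✓ matches
  C. V·A: ✗ does not match
  D. H/m: ✗ does not match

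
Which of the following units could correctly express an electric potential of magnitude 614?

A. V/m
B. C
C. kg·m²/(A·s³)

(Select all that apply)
C

electric potential has SI base units: kg * m^2 / (A * s^3)

Checking each option against kg * m^2 / (A * s^3):
  A. V/m: ✗ does not match
  B. C: ✗ does not match
  C. kg·m²/(A·s³): ✓ matches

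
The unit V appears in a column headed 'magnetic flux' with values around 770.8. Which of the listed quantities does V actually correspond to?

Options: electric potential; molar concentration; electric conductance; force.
electric potential

magnetic flux should have units dimensionally equivalent to kg * m^2 / (A * s^2) (e.g. Wb).
The given unit 'V' reduces to kg * m^2 / (A * s^3). Of the listed options, that is the dimensionality of electric potential.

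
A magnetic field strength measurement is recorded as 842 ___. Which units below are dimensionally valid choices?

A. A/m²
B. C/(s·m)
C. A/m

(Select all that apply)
B, C

magnetic field strength has SI base units: A / m

Checking each option against A / m:
  A. A/m²: ✗ does not match
  B. C/(s·m): ✓ matches
  C. A/m: ✓ matches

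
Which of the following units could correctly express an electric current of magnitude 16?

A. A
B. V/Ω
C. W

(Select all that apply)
A, B

electric current has SI base units: A

Checking each option against A:
  A. A: ✓ matches
  B. V/Ω: ✓ matches
  C. W: ✗ does not match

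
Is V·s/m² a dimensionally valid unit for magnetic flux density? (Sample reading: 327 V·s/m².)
Yes

magnetic flux density has SI base units: kg / (A * s^2)
V·s/m² reduces to the same SI base units, so it is a valid unit for magnetic flux density.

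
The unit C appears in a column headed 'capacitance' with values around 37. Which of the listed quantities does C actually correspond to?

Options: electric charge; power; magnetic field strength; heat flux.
electric charge

capacitance should have units dimensionally equivalent to A^2 * s^4 / (kg * m^2) (e.g. F).
The given unit 'C' reduces to A * s. Of the listed options, that is the dimensionality of electric charge.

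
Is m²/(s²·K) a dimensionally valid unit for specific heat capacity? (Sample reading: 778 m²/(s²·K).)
Yes

specific heat capacity has SI base units: m^2 / (s^2 * K)
m²/(s²·K) reduces to the same SI base units, so it is a valid unit for specific heat capacity.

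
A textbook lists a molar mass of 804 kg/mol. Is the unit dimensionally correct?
Yes

molar mass has SI base units: kg / mol
kg/mol reduces to the same SI base units, so it is a valid unit for molar mass.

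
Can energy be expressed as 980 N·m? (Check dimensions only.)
Yes

energy has SI base units: kg * m^2 / s^2
N·m reduces to the same SI base units, so it is a valid unit for energy.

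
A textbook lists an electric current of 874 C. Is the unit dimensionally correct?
No

electric current has SI base units: A
C does NOT reduce to A; a valid unit for electric current would be e.g. A.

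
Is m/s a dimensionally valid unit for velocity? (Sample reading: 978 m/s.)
Yes

velocity has SI base units: m / s
m/s reduces to the same SI base units, so it is a valid unit for velocity.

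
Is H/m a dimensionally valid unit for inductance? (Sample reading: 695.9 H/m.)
No

inductance has SI base units: kg * m^2 / (A^2 * s^2)
H/m does NOT reduce to kg * m^2 / (A^2 * s^2); a valid unit for inductance would be e.g. H.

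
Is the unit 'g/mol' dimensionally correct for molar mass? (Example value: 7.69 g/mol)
Yes

molar mass has SI base units: kg / mol
g/mol reduces to the same SI base units, so it is a valid unit for molar mass.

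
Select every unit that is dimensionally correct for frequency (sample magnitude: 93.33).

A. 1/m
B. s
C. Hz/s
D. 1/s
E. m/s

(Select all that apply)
D

frequency has SI base units: 1 / s

Checking each option against 1 / s:
  A. 1/m: ✗ does not match
  B. s: ✗ does not match
  C. Hz/s: ✗ does not match
  D. 1/s: ✓ matches
  E. m/s: ✗ does not match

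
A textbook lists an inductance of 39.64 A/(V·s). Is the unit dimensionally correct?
No

inductance has SI base units: kg * m^2 / (A^2 * s^2)
A/(V·s) does NOT reduce to kg * m^2 / (A^2 * s^2); a valid unit for inductance would be e.g. H.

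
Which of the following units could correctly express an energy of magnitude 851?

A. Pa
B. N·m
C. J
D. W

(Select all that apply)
B, C

energy has SI base units: kg * m^2 / s^2

Checking each option against kg * m^2 / s^2:
  A. Pa: ✗ does not match
  B. N·m: ✓ matches
  C. J: ✓ matches
  D. W: ✗ does not match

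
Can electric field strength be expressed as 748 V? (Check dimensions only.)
No

electric field strength has SI base units: kg * m / (A * s^3)
V does NOT reduce to kg * m / (A * s^3); a valid unit for electric field strength would be e.g. V/m.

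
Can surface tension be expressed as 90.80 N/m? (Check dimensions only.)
Yes

surface tension has SI base units: kg / s^2
N/m reduces to the same SI base units, so it is a valid unit for surface tension.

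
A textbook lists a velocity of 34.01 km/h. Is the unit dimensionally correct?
Yes

velocity has SI base units: m / s
km/h reduces to the same SI base units, so it is a valid unit for velocity.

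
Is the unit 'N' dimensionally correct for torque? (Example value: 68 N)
No

torque has SI base units: kg * m^2 / s^2
N does NOT reduce to kg * m^2 / s^2; a valid unit for torque would be e.g. N·m.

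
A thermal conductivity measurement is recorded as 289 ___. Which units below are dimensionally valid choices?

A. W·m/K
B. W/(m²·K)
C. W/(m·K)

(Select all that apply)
C

thermal conductivity has SI base units: kg * m / (s^3 * K)

Checking each option against kg * m / (s^3 * K):
  A. W·m/K: ✗ does not match
  B. W/(m²·K): ✗ does not match
  C. W/(m·K): ✓ matches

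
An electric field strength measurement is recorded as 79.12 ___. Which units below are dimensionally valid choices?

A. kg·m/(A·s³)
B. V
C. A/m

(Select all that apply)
A

electric field strength has SI base units: kg * m / (A * s^3)

Checking each option against kg * m / (A * s^3):
  A. kg·m/(A·s³): ✓ matches
  B. V: ✗ does not match
  C. A/m: ✗ does not match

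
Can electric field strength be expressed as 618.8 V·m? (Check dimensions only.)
No

electric field strength has SI base units: kg * m / (A * s^3)
V·m does NOT reduce to kg * m / (A * s^3); a valid unit for electric field strength would be e.g. V/m.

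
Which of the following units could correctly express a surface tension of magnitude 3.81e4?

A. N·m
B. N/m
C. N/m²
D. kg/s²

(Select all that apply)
B, D

surface tension has SI base units: kg / s^2

Checking each option against kg / s^2:
  A. N·m: ✗ does not match
  B. N/m: ✓ matches
  C. N/m²: ✗ does not match
  D. kg/s²: ✓ matches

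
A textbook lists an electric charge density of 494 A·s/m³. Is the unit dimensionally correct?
Yes

electric charge density has SI base units: A * s / m^3
A·s/m³ reduces to the same SI base units, so it is a valid unit for electric charge density.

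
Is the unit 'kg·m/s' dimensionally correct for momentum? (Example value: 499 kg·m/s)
Yes

momentum has SI base units: kg * m / s
kg·m/s reduces to the same SI base units, so it is a valid unit for momentum.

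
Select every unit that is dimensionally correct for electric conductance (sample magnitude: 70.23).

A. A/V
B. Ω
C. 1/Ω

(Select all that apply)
A, C

electric conductance has SI base units: A^2 * s^3 / (kg * m^2)

Checking each option against A^2 * s^3 / (kg * m^2):
  A. A/V: ✓ matches
  B. Ω: ✗ does not match
  C. 1/Ω: ✓ matches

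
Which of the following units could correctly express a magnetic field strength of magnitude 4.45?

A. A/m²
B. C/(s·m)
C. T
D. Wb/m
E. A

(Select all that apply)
B

magnetic field strength has SI base units: A / m

Checking each option against A / m:
  A. A/m²: ✗ does not match
  B. C/(s·m): ✓ matches
  C. T: ✗ does not match
  D. Wb/m: ✗ does not match
  E. A: ✗ does not match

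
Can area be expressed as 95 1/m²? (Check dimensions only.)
No

area has SI base units: m^2
1/m² does NOT reduce to m^2; a valid unit for area would be e.g. m².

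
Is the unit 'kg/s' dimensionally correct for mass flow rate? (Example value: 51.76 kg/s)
Yes

mass flow rate has SI base units: kg / s
kg/s reduces to the same SI base units, so it is a valid unit for mass flow rate.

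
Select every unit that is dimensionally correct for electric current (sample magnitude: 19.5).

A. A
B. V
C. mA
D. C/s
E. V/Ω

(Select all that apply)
A, C, D, E

electric current has SI base units: A

Checking each option against A:
  A. A: ✓ matches
  B. V: ✗ does not match
  C. mA: ✓ matches
  D. C/s: ✓ matches
  E. V/Ω: ✓ matches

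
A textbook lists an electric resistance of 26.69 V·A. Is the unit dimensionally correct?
No

electric resistance has SI base units: kg * m^2 / (A^2 * s^3)
V·A does NOT reduce to kg * m^2 / (A^2 * s^3); a valid unit for electric resistance would be e.g. Ω.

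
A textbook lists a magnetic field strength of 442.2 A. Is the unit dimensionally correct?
No

magnetic field strength has SI base units: A / m
A does NOT reduce to A / m; a valid unit for magnetic field strength would be e.g. A/m.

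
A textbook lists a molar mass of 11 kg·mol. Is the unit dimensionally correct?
No

molar mass has SI base units: kg / mol
kg·mol does NOT reduce to kg / mol; a valid unit for molar mass would be e.g. kg/mol.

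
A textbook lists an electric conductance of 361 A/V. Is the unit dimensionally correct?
Yes

electric conductance has SI base units: A^2 * s^3 / (kg * m^2)
A/V reduces to the same SI base units, so it is a valid unit for electric conductance.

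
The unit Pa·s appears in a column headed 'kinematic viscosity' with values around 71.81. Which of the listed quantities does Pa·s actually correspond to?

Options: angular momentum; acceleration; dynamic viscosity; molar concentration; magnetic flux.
dynamic viscosity

kinematic viscosity should have units dimensionally equivalent to m^2 / s (e.g. m²/s).
The given unit 'Pa·s' reduces to kg / (m * s). Of the listed options, that is the dimensionality of dynamic viscosity.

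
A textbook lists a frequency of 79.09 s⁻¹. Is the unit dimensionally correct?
Yes

frequency has SI base units: 1 / s
s⁻¹ reduces to the same SI base units, so it is a valid unit for frequency.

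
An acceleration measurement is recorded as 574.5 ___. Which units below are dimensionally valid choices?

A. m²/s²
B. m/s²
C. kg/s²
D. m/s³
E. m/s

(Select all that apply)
B

acceleration has SI base units: m / s^2

Checking each option against m / s^2:
  A. m²/s²: ✗ does not match
  B. m/s²: ✓ matches
  C. kg/s²: ✗ does not match
  D. m/s³: ✗ does not match
  E. m/s: ✗ does not match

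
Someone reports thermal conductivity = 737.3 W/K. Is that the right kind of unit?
No

thermal conductivity has SI base units: kg * m / (s^3 * K)
W/K does NOT reduce to kg * m / (s^3 * K); a valid unit for thermal conductivity would be e.g. W/(m·K).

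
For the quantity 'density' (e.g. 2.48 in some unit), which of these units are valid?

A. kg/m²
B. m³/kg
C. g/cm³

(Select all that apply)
C

density has SI base units: kg / m^3

Checking each option against kg / m^3:
  A. kg/m²: ✗ does not match
  B. m³/kg: ✗ does not match
  C. g/cm³: ✓ matches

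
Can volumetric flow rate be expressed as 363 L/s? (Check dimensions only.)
Yes

volumetric flow rate has SI base units: m^3 / s
L/s reduces to the same SI base units, so it is a valid unit for volumetric flow rate.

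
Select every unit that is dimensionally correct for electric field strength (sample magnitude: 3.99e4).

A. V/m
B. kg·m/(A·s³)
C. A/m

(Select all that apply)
A, B

electric field strength has SI base units: kg * m / (A * s^3)

Checking each option against kg * m / (A * s^3):
  A. V/m: ✓ matches
  B. kg·m/(A·s³): ✓ matches
  C. A/m: ✗ does not match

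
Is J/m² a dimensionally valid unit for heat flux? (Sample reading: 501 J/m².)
No

heat flux has SI base units: kg / s^3
J/m² does NOT reduce to kg / s^3; a valid unit for heat flux would be e.g. W/m².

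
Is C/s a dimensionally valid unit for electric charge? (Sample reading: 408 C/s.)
No

electric charge has SI base units: A * s
C/s does NOT reduce to A * s; a valid unit for electric charge would be e.g. C.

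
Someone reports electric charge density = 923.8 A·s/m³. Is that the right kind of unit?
Yes

electric charge density has SI base units: A * s / m^3
A·s/m³ reduces to the same SI base units, so it is a valid unit for electric charge density.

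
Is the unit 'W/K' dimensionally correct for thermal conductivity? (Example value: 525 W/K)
No

thermal conductivity has SI base units: kg * m / (s^3 * K)
W/K does NOT reduce to kg * m / (s^3 * K); a valid unit for thermal conductivity would be e.g. W/(m·K).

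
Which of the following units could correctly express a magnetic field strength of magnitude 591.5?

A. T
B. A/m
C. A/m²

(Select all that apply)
B

magnetic field strength has SI base units: A / m

Checking each option against A / m:
  A. T: ✗ does not match
  B. A/m: ✓ matches
  C. A/m²: ✗ does not match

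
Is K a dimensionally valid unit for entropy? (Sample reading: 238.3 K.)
No

entropy has SI base units: kg * m^2 / (s^2 * K)
K does NOT reduce to kg * m^2 / (s^2 * K); a valid unit for entropy would be e.g. J/K.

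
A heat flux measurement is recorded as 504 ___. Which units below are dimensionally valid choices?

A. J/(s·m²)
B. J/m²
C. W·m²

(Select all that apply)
A

heat flux has SI base units: kg / s^3

Checking each option against kg / s^3:
  A. J/(s·m²): ✓ matches
  B. J/m²: ✗ does not match
  C. W·m²: ✗ does not match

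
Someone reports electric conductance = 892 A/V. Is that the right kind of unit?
Yes

electric conductance has SI base units: A^2 * s^3 / (kg * m^2)
A/V reduces to the same SI base units, so it is a valid unit for electric conductance.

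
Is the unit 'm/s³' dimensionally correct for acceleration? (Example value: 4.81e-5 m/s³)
No

acceleration has SI base units: m / s^2
m/s³ does NOT reduce to m / s^2; a valid unit for acceleration would be e.g. m/s².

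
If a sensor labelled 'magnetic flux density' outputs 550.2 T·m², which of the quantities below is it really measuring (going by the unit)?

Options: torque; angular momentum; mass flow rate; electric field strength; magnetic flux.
magnetic flux

magnetic flux density should have units dimensionally equivalent to kg / (A * s^2) (e.g. T).
The given unit 'T·m²' reduces to kg * m^2 / (A * s^2). Of the listed options, that is the dimensionality of magnetic flux.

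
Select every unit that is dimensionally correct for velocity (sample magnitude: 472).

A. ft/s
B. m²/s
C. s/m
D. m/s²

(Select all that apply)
A

velocity has SI base units: m / s

Checking each option against m / s:
  A. ft/s: ✓ matches
  B. m²/s: ✗ does not match
  C. s/m: ✗ does not match
  D. m/s²: ✗ does not match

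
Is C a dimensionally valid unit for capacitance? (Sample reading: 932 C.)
No

capacitance has SI base units: A^2 * s^4 / (kg * m^2)
C does NOT reduce to A^2 * s^4 / (kg * m^2); a valid unit for capacitance would be e.g. F.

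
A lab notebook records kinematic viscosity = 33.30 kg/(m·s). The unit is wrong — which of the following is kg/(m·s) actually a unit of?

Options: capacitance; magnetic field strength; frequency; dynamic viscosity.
dynamic viscosity

kinematic viscosity should have units dimensionally equivalent to m^2 / s (e.g. m²/s).
The given unit 'kg/(m·s)' reduces to kg / (m * s). Of the listed options, that is the dimensionality of dynamic viscosity.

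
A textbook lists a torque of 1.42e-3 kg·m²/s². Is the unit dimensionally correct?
Yes

torque has SI base units: kg * m^2 / s^2
kg·m²/s² reduces to the same SI base units, so it is a valid unit for torque.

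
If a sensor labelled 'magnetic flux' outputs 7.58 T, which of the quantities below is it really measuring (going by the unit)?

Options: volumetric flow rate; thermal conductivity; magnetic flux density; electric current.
magnetic flux density

magnetic flux should have units dimensionally equivalent to kg * m^2 / (A * s^2) (e.g. Wb).
The given unit 'T' reduces to kg / (A * s^2). Of the listed options, that is the dimensionality of magnetic flux density.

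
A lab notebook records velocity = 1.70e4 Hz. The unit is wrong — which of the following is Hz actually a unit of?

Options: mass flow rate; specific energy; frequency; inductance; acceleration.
frequency

velocity should have units dimensionally equivalent to m / s (e.g. m/s).
The given unit 'Hz' reduces to 1 / s. Of the listed options, that is the dimensionality of frequency.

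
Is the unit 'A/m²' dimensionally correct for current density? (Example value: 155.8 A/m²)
Yes

current density has SI base units: A / m^2
A/m² reduces to the same SI base units, so it is a valid unit for current density.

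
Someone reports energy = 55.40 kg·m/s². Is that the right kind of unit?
No

energy has SI base units: kg * m^2 / s^2
kg·m/s² does NOT reduce to kg * m^2 / s^2; a valid unit for energy would be e.g. J.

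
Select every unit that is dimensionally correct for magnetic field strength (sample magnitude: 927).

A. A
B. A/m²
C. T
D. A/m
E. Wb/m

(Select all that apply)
D

magnetic field strength has SI base units: A / m

Checking each option against A / m:
  A. A: ✗ does not match
  B. A/m²: ✗ does not match
  C. T: ✗ does not match
  D. A/m: ✓ matches
  E. Wb/m: ✗ does not match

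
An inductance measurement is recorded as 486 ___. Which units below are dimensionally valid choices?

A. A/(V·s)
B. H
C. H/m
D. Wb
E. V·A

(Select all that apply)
B

inductance has SI base units: kg * m^2 / (A^2 * s^2)

Checking each option against kg * m^2 / (A^2 * s^2):
  A. A/(V·s): ✗ does not match
  B. H: ✓ matches
  C. H/m: ✗ does not match
  D. Wb: ✗ does not match
  E. V·A: ✗ does not match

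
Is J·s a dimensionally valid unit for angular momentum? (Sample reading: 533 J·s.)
Yes

angular momentum has SI base units: kg * m^2 / s
J·s reduces to the same SI base units, so it is a valid unit for angular momentum.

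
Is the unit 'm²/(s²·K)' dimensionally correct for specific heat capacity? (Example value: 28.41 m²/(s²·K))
Yes

specific heat capacity has SI base units: m^2 / (s^2 * K)
m²/(s²·K) reduces to the same SI base units, so it is a valid unit for specific heat capacity.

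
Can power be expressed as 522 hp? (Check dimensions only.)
Yes

power has SI base units: kg * m^2 / s^3
hp reduces to the same SI base units, so it is a valid unit for power.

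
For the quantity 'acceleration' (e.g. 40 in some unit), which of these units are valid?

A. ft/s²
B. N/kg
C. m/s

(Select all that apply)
A, B

acceleration has SI base units: m / s^2

Checking each option against m / s^2:
  A. ft/s²: ✓ matches
  B. N/kg: ✓ matches
  C. m/s: ✗ does not match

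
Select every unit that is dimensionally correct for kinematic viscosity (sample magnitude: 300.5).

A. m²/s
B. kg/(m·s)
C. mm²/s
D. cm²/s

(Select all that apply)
A, C, D

kinematic viscosity has SI base units: m^2 / s

Checking each option against m^2 / s:
  A. m²/s: ✓ matches
  B. kg/(m·s): ✗ does not match
  C. mm²/s: ✓ matches
  D. cm²/s: ✓ matches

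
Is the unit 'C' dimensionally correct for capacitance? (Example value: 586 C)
No

capacitance has SI base units: A^2 * s^4 / (kg * m^2)
C does NOT reduce to A^2 * s^4 / (kg * m^2); a valid unit for capacitance would be e.g. F.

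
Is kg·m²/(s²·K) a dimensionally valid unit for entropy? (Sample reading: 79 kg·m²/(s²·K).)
Yes

entropy has SI base units: kg * m^2 / (s^2 * K)
kg·m²/(s²·K) reduces to the same SI base units, so it is a valid unit for entropy.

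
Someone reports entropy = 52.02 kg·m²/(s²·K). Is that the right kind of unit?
Yes

entropy has SI base units: kg * m^2 / (s^2 * K)
kg·m²/(s²·K) reduces to the same SI base units, so it is a valid unit for entropy.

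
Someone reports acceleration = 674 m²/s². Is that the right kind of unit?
No

acceleration has SI base units: m / s^2
m²/s² does NOT reduce to m / s^2; a valid unit for acceleration would be e.g. m/s².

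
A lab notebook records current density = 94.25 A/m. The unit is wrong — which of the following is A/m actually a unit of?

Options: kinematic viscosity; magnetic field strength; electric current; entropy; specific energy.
magnetic field strength

current density should have units dimensionally equivalent to A / m^2 (e.g. A/m²).
The given unit 'A/m' reduces to A / m. Of the listed options, that is the dimensionality of magnetic field strength.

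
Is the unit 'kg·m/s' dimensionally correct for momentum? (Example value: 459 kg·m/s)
Yes

momentum has SI base units: kg * m / s
kg·m/s reduces to the same SI base units, so it is a valid unit for momentum.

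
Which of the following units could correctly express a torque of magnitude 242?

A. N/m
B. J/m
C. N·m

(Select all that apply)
C

torque has SI base units: kg * m^2 / s^2

Checking each option against kg * m^2 / s^2:
  A. N/m: ✗ does not match
  B. J/m: ✗ does not match
  C. N·m: ✓ matches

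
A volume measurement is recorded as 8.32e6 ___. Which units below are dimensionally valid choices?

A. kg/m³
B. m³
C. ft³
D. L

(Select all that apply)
B, C, D

volume has SI base units: m^3

Checking each option against m^3:
  A. kg/m³: ✗ does not match
  B. m³: ✓ matches
  C. ft³: ✓ matches
  D. L: ✓ matches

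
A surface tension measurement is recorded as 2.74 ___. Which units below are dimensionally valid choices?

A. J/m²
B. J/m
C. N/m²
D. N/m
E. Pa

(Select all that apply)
A, D

surface tension has SI base units: kg / s^2

Checking each option against kg / s^2:
  A. J/m²: ✓ matches
  B. J/m: ✗ does not match
  C. N/m²: ✗ does not match
  D. N/m: ✓ matches
  E. Pa: ✗ does not match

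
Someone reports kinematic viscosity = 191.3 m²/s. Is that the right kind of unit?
Yes

kinematic viscosity has SI base units: m^2 / s
m²/s reduces to the same SI base units, so it is a valid unit for kinematic viscosity.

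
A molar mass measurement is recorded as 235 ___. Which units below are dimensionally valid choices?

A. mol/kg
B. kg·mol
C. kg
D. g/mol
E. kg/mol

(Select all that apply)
D, E

molar mass has SI base units: kg / mol

Checking each option against kg / mol:
  A. mol/kg: ✗ does not match
  B. kg·mol: ✗ does not match
  C. kg: ✗ does not match
  D. g/mol: ✓ matches
  E. kg/mol: ✓ matches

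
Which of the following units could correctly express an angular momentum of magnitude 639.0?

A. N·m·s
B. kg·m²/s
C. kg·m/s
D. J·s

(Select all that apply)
A, B, D

angular momentum has SI base units: kg * m^2 / s

Checking each option against kg * m^2 / s:
  A. N·m·s: ✓ matches
  B. kg·m²/s: ✓ matches
  C. kg·m/s: ✗ does not match
  D. J·s: ✓ matches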